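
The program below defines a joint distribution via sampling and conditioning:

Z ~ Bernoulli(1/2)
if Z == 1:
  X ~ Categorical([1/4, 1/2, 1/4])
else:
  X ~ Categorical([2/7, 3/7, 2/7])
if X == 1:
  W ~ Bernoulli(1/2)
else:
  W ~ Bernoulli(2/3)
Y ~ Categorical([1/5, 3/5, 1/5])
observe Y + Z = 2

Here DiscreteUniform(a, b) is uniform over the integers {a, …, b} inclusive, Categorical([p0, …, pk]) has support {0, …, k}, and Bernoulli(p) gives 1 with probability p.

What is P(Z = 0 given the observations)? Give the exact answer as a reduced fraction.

Enumerate traces; 12 have nonzero weight after conditioning:
  (Z=0, X=0, W=0, Y=2) weight 1/105
  (Z=0, X=0, W=1, Y=2) weight 2/105
  (Z=0, X=1, W=0, Y=2) weight 3/140
  (Z=0, X=1, W=1, Y=2) weight 3/140
  (Z=0, X=2, W=0, Y=2) weight 1/105
  (Z=0, X=2, W=1, Y=2) weight 2/105
  (Z=1, X=0, W=0, Y=1) weight 1/40
  (Z=1, X=0, W=1, Y=1) weight 1/20
  … 4 more
Group by Z:
  weight(Z=0) = 1/10
  weight(Z=1) = 3/10
Total weight = 1/10 + 3/10 = 2/5
P(Z=0 | obs) = 1/10 / 2/5 = 1/4
P(Z=1 | obs) = 3/10 / 2/5 = 3/4

P(Z = 0 | obs) = 1/4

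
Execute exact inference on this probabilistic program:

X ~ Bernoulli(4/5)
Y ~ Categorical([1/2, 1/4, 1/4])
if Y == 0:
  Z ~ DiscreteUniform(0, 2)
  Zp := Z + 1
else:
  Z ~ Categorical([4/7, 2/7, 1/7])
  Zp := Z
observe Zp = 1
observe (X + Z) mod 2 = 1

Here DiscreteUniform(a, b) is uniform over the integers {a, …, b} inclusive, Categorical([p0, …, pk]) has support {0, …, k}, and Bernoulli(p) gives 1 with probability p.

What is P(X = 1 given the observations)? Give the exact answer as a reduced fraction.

P(X = 1 | obs) = 14/17

Enumerate traces; 3 have nonzero weight after conditioning:
  (X=0, Y=1, Z=1) weight 1/70
  (X=0, Y=2, Z=1) weight 1/70
  (X=1, Y=0, Z=0) weight 2/15
Group by X:
  weight(X=0) = 1/35
  weight(X=1) = 2/15
Total weight = 1/35 + 2/15 = 17/105
P(X=0 | obs) = 1/35 / 17/105 = 3/17
P(X=1 | obs) = 2/15 / 17/105 = 14/17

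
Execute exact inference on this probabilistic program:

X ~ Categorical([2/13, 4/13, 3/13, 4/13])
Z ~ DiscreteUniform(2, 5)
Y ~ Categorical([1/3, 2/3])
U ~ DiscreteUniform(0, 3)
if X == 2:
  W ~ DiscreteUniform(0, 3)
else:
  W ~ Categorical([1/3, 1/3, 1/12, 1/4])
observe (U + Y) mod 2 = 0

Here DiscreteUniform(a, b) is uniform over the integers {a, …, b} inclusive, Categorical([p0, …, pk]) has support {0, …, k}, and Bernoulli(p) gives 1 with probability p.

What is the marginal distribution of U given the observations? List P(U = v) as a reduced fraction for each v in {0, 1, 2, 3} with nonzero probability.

P(U=0) = 1/6, P(U=1) = 1/3, P(U=2) = 1/6, P(U=3) = 1/3

Enumerate traces; 256 have nonzero weight after conditioning:
  (X=0, Z=2, Y=0, U=0, W=0) weight 1/936
  (X=0, Z=2, Y=0, U=0, W=1) weight 1/936
  (X=0, Z=2, Y=0, U=0, W=2) weight 1/3744
  (X=0, Z=2, Y=0, U=0, W=3) weight 1/1248
  (X=0, Z=2, Y=0, U=2, W=0) weight 1/936
  (X=0, Z=2, Y=0, U=2, W=1) weight 1/936
  (X=0, Z=2, Y=0, U=2, W=2) weight 1/3744
  (X=0, Z=2, Y=0, U=2, W=3) weight 1/1248
  (X=0, Z=2, Y=1, U=1, W=0) weight 1/468
  (X=0, Z=2, Y=1, U=3, W=0) weight 1/468
  … 246 more
Group by U:
  weight(U=0) = 1/12
  weight(U=1) = 1/6
  weight(U=2) = 1/12
  weight(U=3) = 1/6
Total weight = 1/12 + 1/6 + 1/12 + 1/6 = 1/2
P(U=0 | obs) = 1/12 / 1/2 = 1/6
P(U=1 | obs) = 1/6 / 1/2 = 1/3
P(U=2 | obs) = 1/12 / 1/2 = 1/6
P(U=3 | obs) = 1/6 / 1/2 = 1/3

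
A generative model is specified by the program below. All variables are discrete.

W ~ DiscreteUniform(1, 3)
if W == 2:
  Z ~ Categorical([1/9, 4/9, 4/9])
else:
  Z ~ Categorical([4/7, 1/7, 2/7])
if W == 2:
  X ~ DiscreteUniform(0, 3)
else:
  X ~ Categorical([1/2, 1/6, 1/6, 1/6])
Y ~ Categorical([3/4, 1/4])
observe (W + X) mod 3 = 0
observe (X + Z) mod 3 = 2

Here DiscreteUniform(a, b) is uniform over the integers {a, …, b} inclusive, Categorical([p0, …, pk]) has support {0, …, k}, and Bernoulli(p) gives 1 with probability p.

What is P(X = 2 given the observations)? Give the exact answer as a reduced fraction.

Enumerate traces; 8 have nonzero weight after conditioning:
  (W=1, Z=0, X=2, Y=0) weight 1/42
  (W=1, Z=0, X=2, Y=1) weight 1/126
  (W=2, Z=1, X=1, Y=0) weight 1/36
  (W=2, Z=1, X=1, Y=1) weight 1/108
  (W=3, Z=2, X=0, Y=0) weight 1/28
  (W=3, Z=2, X=0, Y=1) weight 1/84
  (W=3, Z=2, X=3, Y=0) weight 1/84
  (W=3, Z=2, X=3, Y=1) weight 1/252
Group by X:
  weight(X=0) = 1/21
  weight(X=1) = 1/27
  weight(X=2) = 2/63
  weight(X=3) = 1/63
Total weight = 1/21 + 1/27 + 2/63 + 1/63 = 25/189
P(X=0 | obs) = 1/21 / 25/189 = 9/25
P(X=1 | obs) = 1/27 / 25/189 = 7/25
P(X=2 | obs) = 2/63 / 25/189 = 6/25
P(X=3 | obs) = 1/63 / 25/189 = 3/25

P(X = 2 | obs) = 6/25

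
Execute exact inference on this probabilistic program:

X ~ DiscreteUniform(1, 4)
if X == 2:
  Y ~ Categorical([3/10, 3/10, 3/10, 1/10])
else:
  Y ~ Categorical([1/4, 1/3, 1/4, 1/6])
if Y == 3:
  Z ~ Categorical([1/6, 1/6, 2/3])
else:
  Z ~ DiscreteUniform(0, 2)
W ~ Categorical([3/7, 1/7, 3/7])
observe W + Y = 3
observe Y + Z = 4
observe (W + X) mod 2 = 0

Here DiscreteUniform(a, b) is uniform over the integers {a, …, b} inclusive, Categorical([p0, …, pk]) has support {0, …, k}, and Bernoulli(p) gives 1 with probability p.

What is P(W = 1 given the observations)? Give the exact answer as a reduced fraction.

Enumerate traces; 4 have nonzero weight after conditioning:
  (X=1, Y=2, Z=2, W=1) weight 1/336
  (X=2, Y=3, Z=1, W=0) weight 1/560
  (X=3, Y=2, Z=2, W=1) weight 1/336
  (X=4, Y=3, Z=1, W=0) weight 1/336
Group by W:
  weight(W=0) = 1/210
  weight(W=1) = 1/168
Total weight = 1/210 + 1/168 = 3/280
P(W=0 | obs) = 1/210 / 3/280 = 4/9
P(W=1 | obs) = 1/168 / 3/280 = 5/9

P(W = 1 | obs) = 5/9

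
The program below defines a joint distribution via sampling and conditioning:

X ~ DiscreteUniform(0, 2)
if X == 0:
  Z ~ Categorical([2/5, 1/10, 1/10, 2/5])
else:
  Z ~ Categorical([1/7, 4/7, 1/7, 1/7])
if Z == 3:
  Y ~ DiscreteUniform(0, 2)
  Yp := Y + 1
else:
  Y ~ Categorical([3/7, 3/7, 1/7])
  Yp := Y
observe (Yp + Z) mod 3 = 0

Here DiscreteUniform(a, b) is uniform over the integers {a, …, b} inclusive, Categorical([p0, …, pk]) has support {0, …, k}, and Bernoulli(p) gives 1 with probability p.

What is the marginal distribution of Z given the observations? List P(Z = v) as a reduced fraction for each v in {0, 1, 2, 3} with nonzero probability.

P(Z=0) = 18/53, P(Z=1) = 87/424, P(Z=2) = 81/424, P(Z=3) = 14/53

Enumerate traces; 12 have nonzero weight after conditioning:
  (X=0, Z=0, Y=0) weight 2/35
  (X=0, Z=1, Y=2) weight 1/210
  (X=0, Z=2, Y=1) weight 1/70
  (X=0, Z=3, Y=2) weight 2/45
  (X=1, Z=0, Y=0) weight 1/49
  (X=1, Z=1, Y=2) weight 4/147
  (X=1, Z=2, Y=1) weight 1/49
  (X=1, Z=3, Y=2) weight 1/63
  … 4 more
Group by Z:
  weight(Z=0) = 24/245
  weight(Z=1) = 29/490
  weight(Z=2) = 27/490
  weight(Z=3) = 8/105
Total weight = 24/245 + 29/490 + 27/490 + 8/105 = 212/735
P(Z=0 | obs) = 24/245 / 212/735 = 18/53
P(Z=1 | obs) = 29/490 / 212/735 = 87/424
P(Z=2 | obs) = 27/490 / 212/735 = 81/424
P(Z=3 | obs) = 8/105 / 212/735 = 14/53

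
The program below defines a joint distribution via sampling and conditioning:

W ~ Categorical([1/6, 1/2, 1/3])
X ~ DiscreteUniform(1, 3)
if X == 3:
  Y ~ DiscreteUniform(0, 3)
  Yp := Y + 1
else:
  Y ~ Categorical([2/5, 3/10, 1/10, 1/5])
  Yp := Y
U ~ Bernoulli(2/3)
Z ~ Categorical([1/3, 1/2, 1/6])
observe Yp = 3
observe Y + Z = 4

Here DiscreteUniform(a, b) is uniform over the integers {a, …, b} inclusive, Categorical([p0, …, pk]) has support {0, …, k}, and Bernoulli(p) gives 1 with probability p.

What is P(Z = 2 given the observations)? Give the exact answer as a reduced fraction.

Enumerate traces; 18 have nonzero weight after conditioning:
  (W=0, X=1, Y=3, U=0, Z=1) weight 1/540
  (W=0, X=1, Y=3, U=1, Z=1) weight 1/270
  (W=0, X=2, Y=3, U=0, Z=1) weight 1/540
  (W=0, X=2, Y=3, U=1, Z=1) weight 1/270
  (W=0, X=3, Y=2, U=0, Z=2) weight 1/1296
  (W=0, X=3, Y=2, U=1, Z=2) weight 1/648
  (W=1, X=1, Y=3, U=0, Z=1) weight 1/180
  (W=1, X=1, Y=3, U=1, Z=1) weight 1/90
  … 10 more
Group by Z:
  weight(Z=1) = 1/15
  weight(Z=2) = 1/72
Total weight = 1/15 + 1/72 = 29/360
P(Z=1 | obs) = 1/15 / 29/360 = 24/29
P(Z=2 | obs) = 1/72 / 29/360 = 5/29

P(Z = 2 | obs) = 5/29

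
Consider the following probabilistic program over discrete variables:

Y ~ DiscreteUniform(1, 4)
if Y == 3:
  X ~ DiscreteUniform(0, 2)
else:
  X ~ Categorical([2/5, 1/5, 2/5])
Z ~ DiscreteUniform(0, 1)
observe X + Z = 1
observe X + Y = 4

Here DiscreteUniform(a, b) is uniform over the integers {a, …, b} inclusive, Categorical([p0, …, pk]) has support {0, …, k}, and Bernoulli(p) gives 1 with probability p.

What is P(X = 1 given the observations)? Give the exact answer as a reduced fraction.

Enumerate traces; 2 have nonzero weight after conditioning:
  (Y=3, X=1, Z=0) weight 1/24
  (Y=4, X=0, Z=1) weight 1/20
Group by X:
  weight(X=0) = 1/20
  weight(X=1) = 1/24
Total weight = 1/20 + 1/24 = 11/120
P(X=0 | obs) = 1/20 / 11/120 = 6/11
P(X=1 | obs) = 1/24 / 11/120 = 5/11

P(X = 1 | obs) = 5/11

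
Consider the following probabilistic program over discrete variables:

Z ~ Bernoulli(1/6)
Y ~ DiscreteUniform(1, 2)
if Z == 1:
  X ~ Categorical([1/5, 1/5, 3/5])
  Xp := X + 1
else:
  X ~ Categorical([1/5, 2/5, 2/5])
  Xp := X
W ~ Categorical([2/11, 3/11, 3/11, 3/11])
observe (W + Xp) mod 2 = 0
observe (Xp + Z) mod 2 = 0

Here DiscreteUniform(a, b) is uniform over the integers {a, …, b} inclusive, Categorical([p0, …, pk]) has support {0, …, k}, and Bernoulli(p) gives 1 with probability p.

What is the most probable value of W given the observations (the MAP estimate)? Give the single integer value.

argmax_v P(W = v | obs) = 2

Enumerate traces; 16 have nonzero weight after conditioning:
  (Z=0, Y=1, X=0, W=0) weight 1/66
  (Z=0, Y=1, X=0, W=2) weight 1/44
  (Z=0, Y=1, X=2, W=0) weight 1/33
  (Z=0, Y=1, X=2, W=2) weight 1/22
  (Z=0, Y=2, X=0, W=0) weight 1/66
  (Z=0, Y=2, X=0, W=2) weight 1/44
  (Z=0, Y=2, X=2, W=0) weight 1/33
  (Z=0, Y=2, X=2, W=2) weight 1/22
  (Z=1, Y=1, X=0, W=1) weight 1/220
  (Z=1, Y=1, X=0, W=3) weight 1/220
  … 6 more
Group by W:
  weight(W=0) = 1/11
  weight(W=1) = 2/55
  weight(W=2) = 3/22
  weight(W=3) = 2/55
Total weight = 1/11 + 2/55 + 3/22 + 2/55 = 3/10
P(W=0 | obs) = 1/11 / 3/10 = 10/33
P(W=1 | obs) = 2/55 / 3/10 = 4/33
P(W=2 | obs) = 3/22 / 3/10 = 5/11
P(W=3 | obs) = 2/55 / 3/10 = 4/33
argmax = 2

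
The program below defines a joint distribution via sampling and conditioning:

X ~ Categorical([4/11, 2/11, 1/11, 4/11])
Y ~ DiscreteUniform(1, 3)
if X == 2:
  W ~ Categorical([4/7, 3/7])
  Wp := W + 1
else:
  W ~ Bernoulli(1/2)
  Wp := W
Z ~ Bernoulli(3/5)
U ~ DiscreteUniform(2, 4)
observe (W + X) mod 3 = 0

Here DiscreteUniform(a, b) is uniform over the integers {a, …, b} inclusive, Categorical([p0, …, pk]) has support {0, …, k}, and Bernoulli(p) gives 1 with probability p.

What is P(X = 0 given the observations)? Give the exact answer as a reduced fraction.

Enumerate traces; 54 have nonzero weight after conditioning:
  (X=0, Y=1, W=0, Z=0, U=2) weight 4/495
  (X=0, Y=1, W=0, Z=0, U=3) weight 4/495
  (X=0, Y=1, W=0, Z=0, U=4) weight 4/495
  (X=0, Y=1, W=0, Z=1, U=2) weight 2/165
  (X=0, Y=1, W=0, Z=1, U=3) weight 2/165
  (X=0, Y=1, W=0, Z=1, U=4) weight 2/165
  (X=0, Y=2, W=0, Z=0, U=2) weight 4/495
  (X=0, Y=2, W=0, Z=0, U=3) weight 4/495
  (X=2, Y=1, W=1, Z=0, U=2) weight 2/1155
  (X=3, Y=1, W=0, Z=0, U=2) weight 4/495
  … 44 more
Group by X:
  weight(X=0) = 2/11
  weight(X=2) = 3/77
  weight(X=3) = 2/11
Total weight = 2/11 + 3/77 + 2/11 = 31/77
P(X=0 | obs) = 2/11 / 31/77 = 14/31
P(X=2 | obs) = 3/77 / 31/77 = 3/31
P(X=3 | obs) = 2/11 / 31/77 = 14/31

P(X = 0 | obs) = 14/31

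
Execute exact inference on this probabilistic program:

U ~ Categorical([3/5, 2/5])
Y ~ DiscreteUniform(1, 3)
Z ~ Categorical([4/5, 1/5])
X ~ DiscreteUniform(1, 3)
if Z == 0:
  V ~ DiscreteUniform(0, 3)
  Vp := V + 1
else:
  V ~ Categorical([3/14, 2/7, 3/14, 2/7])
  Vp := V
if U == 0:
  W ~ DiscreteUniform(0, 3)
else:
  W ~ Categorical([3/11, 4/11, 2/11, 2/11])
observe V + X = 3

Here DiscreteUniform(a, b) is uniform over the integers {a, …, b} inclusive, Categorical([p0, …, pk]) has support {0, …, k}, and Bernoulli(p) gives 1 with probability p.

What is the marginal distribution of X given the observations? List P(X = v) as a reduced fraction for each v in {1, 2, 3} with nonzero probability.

Enumerate traces; 144 have nonzero weight after conditioning:
  (U=0, Y=1, Z=0, X=1, V=2, W=0) weight 1/300
  (U=0, Y=1, Z=0, X=1, V=2, W=1) weight 1/300
  (U=0, Y=1, Z=0, X=1, V=2, W=2) weight 1/300
  (U=0, Y=1, Z=0, X=1, V=2, W=3) weight 1/300
  (U=0, Y=1, Z=0, X=2, V=1, W=0) weight 1/300
  (U=0, Y=1, Z=0, X=2, V=1, W=1) weight 1/300
  (U=0, Y=1, Z=0, X=2, V=1, W=2) weight 1/300
  (U=0, Y=1, Z=0, X=2, V=1, W=3) weight 1/300
  (U=0, Y=1, Z=0, X=3, V=0, W=0) weight 1/300
  … 135 more
Group by X:
  weight(X=1) = 17/210
  weight(X=2) = 3/35
  weight(X=3) = 17/210
Total weight = 17/210 + 3/35 + 17/210 = 26/105
P(X=1 | obs) = 17/210 / 26/105 = 17/52
P(X=2 | obs) = 3/35 / 26/105 = 9/26
P(X=3 | obs) = 17/210 / 26/105 = 17/52

P(X=1) = 17/52, P(X=2) = 9/26, P(X=3) = 17/52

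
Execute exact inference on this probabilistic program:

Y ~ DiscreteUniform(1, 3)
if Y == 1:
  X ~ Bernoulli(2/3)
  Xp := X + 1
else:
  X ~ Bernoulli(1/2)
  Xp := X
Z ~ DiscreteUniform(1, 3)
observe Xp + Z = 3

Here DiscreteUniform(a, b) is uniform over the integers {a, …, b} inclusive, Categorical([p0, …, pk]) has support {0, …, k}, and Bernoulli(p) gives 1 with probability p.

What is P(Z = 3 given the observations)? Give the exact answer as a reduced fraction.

Enumerate traces; 6 have nonzero weight after conditioning:
  (Y=1, X=0, Z=2) weight 1/27
  (Y=1, X=1, Z=1) weight 2/27
  (Y=2, X=0, Z=3) weight 1/18
  (Y=2, X=1, Z=2) weight 1/18
  (Y=3, X=0, Z=3) weight 1/18
  (Y=3, X=1, Z=2) weight 1/18
Group by Z:
  weight(Z=1) = 2/27
  weight(Z=2) = 4/27
  weight(Z=3) = 1/9
Total weight = 2/27 + 4/27 + 1/9 = 1/3
P(Z=1 | obs) = 2/27 / 1/3 = 2/9
P(Z=2 | obs) = 4/27 / 1/3 = 4/9
P(Z=3 | obs) = 1/9 / 1/3 = 1/3

P(Z = 3 | obs) = 1/3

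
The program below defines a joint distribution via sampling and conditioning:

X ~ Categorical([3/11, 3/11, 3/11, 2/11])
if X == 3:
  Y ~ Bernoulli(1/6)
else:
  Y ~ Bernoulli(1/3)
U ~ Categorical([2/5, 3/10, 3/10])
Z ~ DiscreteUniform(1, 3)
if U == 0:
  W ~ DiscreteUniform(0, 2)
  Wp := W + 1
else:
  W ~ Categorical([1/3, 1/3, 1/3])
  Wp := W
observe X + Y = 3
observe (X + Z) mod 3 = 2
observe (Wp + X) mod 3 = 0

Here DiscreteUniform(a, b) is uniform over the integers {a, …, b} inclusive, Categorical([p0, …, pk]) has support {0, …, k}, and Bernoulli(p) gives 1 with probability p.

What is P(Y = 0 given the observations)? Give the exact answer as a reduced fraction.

Enumerate traces; 6 have nonzero weight after conditioning:
  (X=2, Y=1, U=0, Z=3, W=0) weight 2/495
  (X=2, Y=1, U=1, Z=3, W=1) weight 1/330
  (X=2, Y=1, U=2, Z=3, W=1) weight 1/330
  (X=3, Y=0, U=0, Z=2, W=2) weight 2/297
  (X=3, Y=0, U=1, Z=2, W=0) weight 1/198
  (X=3, Y=0, U=2, Z=2, W=0) weight 1/198
Group by Y:
  weight(Y=0) = 5/297
  weight(Y=1) = 1/99
Total weight = 5/297 + 1/99 = 8/297
P(Y=0 | obs) = 5/297 / 8/297 = 5/8
P(Y=1 | obs) = 1/99 / 8/297 = 3/8

P(Y = 0 | obs) = 5/8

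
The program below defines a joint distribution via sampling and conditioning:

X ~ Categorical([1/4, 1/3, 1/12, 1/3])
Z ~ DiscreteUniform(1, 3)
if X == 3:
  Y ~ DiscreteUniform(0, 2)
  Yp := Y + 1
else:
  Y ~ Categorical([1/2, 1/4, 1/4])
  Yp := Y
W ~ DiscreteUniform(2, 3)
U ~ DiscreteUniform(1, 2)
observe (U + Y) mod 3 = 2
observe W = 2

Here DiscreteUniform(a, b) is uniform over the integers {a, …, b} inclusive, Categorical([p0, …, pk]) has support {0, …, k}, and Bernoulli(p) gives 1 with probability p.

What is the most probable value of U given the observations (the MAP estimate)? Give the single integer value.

argmax_v P(U = v | obs) = 2

Enumerate traces; 24 have nonzero weight after conditioning:
  (X=0, Z=1, Y=0, W=2, U=2) weight 1/96
  (X=0, Z=1, Y=1, W=2, U=1) weight 1/192
  (X=0, Z=2, Y=0, W=2, U=2) weight 1/96
  (X=0, Z=2, Y=1, W=2, U=1) weight 1/192
  (X=0, Z=3, Y=0, W=2, U=2) weight 1/96
  (X=0, Z=3, Y=1, W=2, U=1) weight 1/192
  (X=1, Z=1, Y=0, W=2, U=2) weight 1/72
  (X=1, Z=1, Y=1, W=2, U=1) weight 1/144
  … 16 more
Group by U:
  weight(U=1) = 5/72
  weight(U=2) = 1/9
Total weight = 5/72 + 1/9 = 13/72
P(U=1 | obs) = 5/72 / 13/72 = 5/13
P(U=2 | obs) = 1/9 / 13/72 = 8/13
argmax = 2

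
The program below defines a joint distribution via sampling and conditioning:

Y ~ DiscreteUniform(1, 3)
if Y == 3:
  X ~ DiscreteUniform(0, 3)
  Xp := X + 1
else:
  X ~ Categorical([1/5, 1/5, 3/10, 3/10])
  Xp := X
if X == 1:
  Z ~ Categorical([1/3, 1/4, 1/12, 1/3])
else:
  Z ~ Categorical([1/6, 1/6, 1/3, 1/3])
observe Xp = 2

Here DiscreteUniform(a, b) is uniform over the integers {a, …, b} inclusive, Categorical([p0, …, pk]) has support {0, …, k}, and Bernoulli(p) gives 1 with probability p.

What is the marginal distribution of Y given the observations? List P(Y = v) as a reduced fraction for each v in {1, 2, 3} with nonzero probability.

P(Y=1) = 6/17, P(Y=2) = 6/17, P(Y=3) = 5/17

Enumerate traces; 12 have nonzero weight after conditioning:
  (Y=1, X=2, Z=0) weight 1/60
  (Y=1, X=2, Z=1) weight 1/60
  (Y=1, X=2, Z=2) weight 1/30
  (Y=1, X=2, Z=3) weight 1/30
  (Y=2, X=2, Z=0) weight 1/60
  (Y=2, X=2, Z=1) weight 1/60
  (Y=2, X=2, Z=2) weight 1/30
  (Y=2, X=2, Z=3) weight 1/30
  (Y=3, X=1, Z=0) weight 1/36
  … 3 more
Group by Y:
  weight(Y=1) = 1/10
  weight(Y=2) = 1/10
  weight(Y=3) = 1/12
Total weight = 1/10 + 1/10 + 1/12 = 17/60
P(Y=1 | obs) = 1/10 / 17/60 = 6/17
P(Y=2 | obs) = 1/10 / 17/60 = 6/17
P(Y=3 | obs) = 1/12 / 17/60 = 5/17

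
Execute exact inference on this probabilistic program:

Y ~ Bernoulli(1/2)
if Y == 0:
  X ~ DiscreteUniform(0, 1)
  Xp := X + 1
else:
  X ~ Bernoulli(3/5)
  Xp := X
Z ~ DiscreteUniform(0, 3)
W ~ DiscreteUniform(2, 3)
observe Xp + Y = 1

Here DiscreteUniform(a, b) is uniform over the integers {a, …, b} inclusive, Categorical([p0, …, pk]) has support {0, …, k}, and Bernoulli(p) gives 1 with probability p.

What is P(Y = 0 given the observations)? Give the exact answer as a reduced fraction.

P(Y = 0 | obs) = 5/9

Enumerate traces; 16 have nonzero weight after conditioning:
  (Y=0, X=0, Z=0, W=2) weight 1/32
  (Y=0, X=0, Z=0, W=3) weight 1/32
  (Y=0, X=0, Z=1, W=2) weight 1/32
  (Y=0, X=0, Z=1, W=3) weight 1/32
  (Y=0, X=0, Z=2, W=2) weight 1/32
  (Y=0, X=0, Z=2, W=3) weight 1/32
  (Y=0, X=0, Z=3, W=2) weight 1/32
  (Y=0, X=0, Z=3, W=3) weight 1/32
  (Y=1, X=0, Z=0, W=2) weight 1/40
  … 7 more
Group by Y:
  weight(Y=0) = 1/4
  weight(Y=1) = 1/5
Total weight = 1/4 + 1/5 = 9/20
P(Y=0 | obs) = 1/4 / 9/20 = 5/9
P(Y=1 | obs) = 1/5 / 9/20 = 4/9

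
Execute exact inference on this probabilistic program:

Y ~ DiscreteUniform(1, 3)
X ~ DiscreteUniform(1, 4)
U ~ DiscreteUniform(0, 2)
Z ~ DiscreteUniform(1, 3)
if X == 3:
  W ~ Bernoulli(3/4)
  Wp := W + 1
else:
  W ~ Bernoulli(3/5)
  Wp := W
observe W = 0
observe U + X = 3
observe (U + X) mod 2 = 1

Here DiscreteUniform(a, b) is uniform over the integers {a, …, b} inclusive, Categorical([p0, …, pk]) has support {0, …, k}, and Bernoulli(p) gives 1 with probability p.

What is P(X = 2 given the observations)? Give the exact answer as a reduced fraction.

P(X = 2 | obs) = 8/21

Enumerate traces; 27 have nonzero weight after conditioning:
  (Y=1, X=1, U=2, Z=1, W=0) weight 1/270
  (Y=1, X=1, U=2, Z=2, W=0) weight 1/270
  (Y=1, X=1, U=2, Z=3, W=0) weight 1/270
  (Y=1, X=2, U=1, Z=1, W=0) weight 1/270
  (Y=1, X=2, U=1, Z=2, W=0) weight 1/270
  (Y=1, X=2, U=1, Z=3, W=0) weight 1/270
  (Y=1, X=3, U=0, Z=1, W=0) weight 1/432
  (Y=1, X=3, U=0, Z=2, W=0) weight 1/432
  … 19 more
Group by X:
  weight(X=1) = 1/30
  weight(X=2) = 1/30
  weight(X=3) = 1/48
Total weight = 1/30 + 1/30 + 1/48 = 7/80
P(X=1 | obs) = 1/30 / 7/80 = 8/21
P(X=2 | obs) = 1/30 / 7/80 = 8/21
P(X=3 | obs) = 1/48 / 7/80 = 5/21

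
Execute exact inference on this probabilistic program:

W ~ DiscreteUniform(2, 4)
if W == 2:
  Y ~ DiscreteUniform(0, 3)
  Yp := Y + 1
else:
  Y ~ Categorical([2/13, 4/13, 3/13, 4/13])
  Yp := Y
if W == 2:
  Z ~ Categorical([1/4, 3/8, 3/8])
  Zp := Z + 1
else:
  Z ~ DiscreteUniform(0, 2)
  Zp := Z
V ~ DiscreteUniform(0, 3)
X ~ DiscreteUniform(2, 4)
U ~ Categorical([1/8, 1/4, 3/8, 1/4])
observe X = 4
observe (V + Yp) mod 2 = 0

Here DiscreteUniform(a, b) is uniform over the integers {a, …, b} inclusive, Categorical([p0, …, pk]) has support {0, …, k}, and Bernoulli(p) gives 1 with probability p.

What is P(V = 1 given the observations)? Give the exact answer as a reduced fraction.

P(V = 1 | obs) = 15/52

Enumerate traces; 288 have nonzero weight after conditioning:
  (W=2, Y=0, Z=0, V=1, X=4, U=0) weight 1/4608
  (W=2, Y=0, Z=0, V=1, X=4, U=1) weight 1/2304
  (W=2, Y=0, Z=0, V=1, X=4, U=2) weight 1/1536
  (W=2, Y=0, Z=0, V=1, X=4, U=3) weight 1/2304
  (W=2, Y=0, Z=0, V=3, X=4, U=0) weight 1/4608
  (W=2, Y=0, Z=0, V=3, X=4, U=1) weight 1/2304
  (W=2, Y=0, Z=0, V=3, X=4, U=2) weight 1/1536
  (W=2, Y=0, Z=0, V=3, X=4, U=3) weight 1/2304
  (W=2, Y=1, Z=0, V=0, X=4, U=0) weight 1/4608
  (W=2, Y=1, Z=0, V=2, X=4, U=0) weight 1/4608
  … 278 more
Group by V:
  weight(V=0) = 11/312
  weight(V=1) = 5/104
  weight(V=2) = 11/312
  weight(V=3) = 5/104
Total weight = 11/312 + 5/104 + 11/312 + 5/104 = 1/6
P(V=0 | obs) = 11/312 / 1/6 = 11/52
P(V=1 | obs) = 5/104 / 1/6 = 15/52
P(V=2 | obs) = 11/312 / 1/6 = 11/52
P(V=3 | obs) = 5/104 / 1/6 = 15/52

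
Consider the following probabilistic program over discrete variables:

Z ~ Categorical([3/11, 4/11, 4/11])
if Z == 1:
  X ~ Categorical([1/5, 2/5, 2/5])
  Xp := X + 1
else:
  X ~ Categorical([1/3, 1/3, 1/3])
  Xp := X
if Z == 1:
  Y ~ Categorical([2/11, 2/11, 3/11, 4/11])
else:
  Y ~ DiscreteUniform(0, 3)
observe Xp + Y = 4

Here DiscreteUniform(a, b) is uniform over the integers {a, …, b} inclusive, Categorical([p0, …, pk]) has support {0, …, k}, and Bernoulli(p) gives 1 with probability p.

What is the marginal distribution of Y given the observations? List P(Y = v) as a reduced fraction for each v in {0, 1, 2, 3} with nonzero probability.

P(Y=1) = 96/721, P(Y=2) = 673/1442, P(Y=3) = 577/1442

Enumerate traces; 7 have nonzero weight after conditioning:
  (Z=0, X=1, Y=3) weight 1/44
  (Z=0, X=2, Y=2) weight 1/44
  (Z=1, X=0, Y=3) weight 16/605
  (Z=1, X=1, Y=2) weight 24/605
  (Z=1, X=2, Y=1) weight 16/605
  (Z=2, X=1, Y=3) weight 1/33
  (Z=2, X=2, Y=2) weight 1/33
Group by Y:
  weight(Y=1) = 16/605
  weight(Y=2) = 673/7260
  weight(Y=3) = 577/7260
Total weight = 16/605 + 673/7260 + 577/7260 = 721/3630
P(Y=1 | obs) = 16/605 / 721/3630 = 96/721
P(Y=2 | obs) = 673/7260 / 721/3630 = 673/1442
P(Y=3 | obs) = 577/7260 / 721/3630 = 577/1442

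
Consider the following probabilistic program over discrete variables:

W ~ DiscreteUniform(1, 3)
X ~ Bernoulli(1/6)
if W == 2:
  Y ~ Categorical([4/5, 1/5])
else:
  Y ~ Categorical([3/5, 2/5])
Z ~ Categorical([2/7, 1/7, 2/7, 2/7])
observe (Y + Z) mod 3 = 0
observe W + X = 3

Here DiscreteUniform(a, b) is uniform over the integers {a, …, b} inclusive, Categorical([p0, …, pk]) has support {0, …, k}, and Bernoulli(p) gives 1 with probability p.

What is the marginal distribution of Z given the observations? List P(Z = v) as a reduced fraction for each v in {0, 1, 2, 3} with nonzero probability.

P(Z=0) = 19/49, P(Z=2) = 11/49, P(Z=3) = 19/49

Enumerate traces; 6 have nonzero weight after conditioning:
  (W=2, X=1, Y=0, Z=0) weight 4/315
  (W=2, X=1, Y=0, Z=3) weight 4/315
  (W=2, X=1, Y=1, Z=2) weight 1/315
  (W=3, X=0, Y=0, Z=0) weight 1/21
  (W=3, X=0, Y=0, Z=3) weight 1/21
  (W=3, X=0, Y=1, Z=2) weight 2/63
Group by Z:
  weight(Z=0) = 19/315
  weight(Z=2) = 11/315
  weight(Z=3) = 19/315
Total weight = 19/315 + 11/315 + 19/315 = 7/45
P(Z=0 | obs) = 19/315 / 7/45 = 19/49
P(Z=2 | obs) = 11/315 / 7/45 = 11/49
P(Z=3 | obs) = 19/315 / 7/45 = 19/49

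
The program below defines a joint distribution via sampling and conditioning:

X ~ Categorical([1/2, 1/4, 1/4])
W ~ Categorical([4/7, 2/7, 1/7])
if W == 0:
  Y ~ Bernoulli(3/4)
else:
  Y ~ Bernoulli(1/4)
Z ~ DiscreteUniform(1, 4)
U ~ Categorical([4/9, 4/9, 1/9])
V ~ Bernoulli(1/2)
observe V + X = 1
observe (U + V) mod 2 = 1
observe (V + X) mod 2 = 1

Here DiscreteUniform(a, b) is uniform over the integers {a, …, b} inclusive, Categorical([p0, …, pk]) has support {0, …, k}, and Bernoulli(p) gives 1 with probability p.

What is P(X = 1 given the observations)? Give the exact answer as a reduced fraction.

Enumerate traces; 72 have nonzero weight after conditioning:
  (X=0, W=0, Y=0, Z=1, U=0, V=1) weight 1/252
  (X=0, W=0, Y=0, Z=1, U=2, V=1) weight 1/1008
  (X=0, W=0, Y=0, Z=2, U=0, V=1) weight 1/252
  (X=0, W=0, Y=0, Z=2, U=2, V=1) weight 1/1008
  (X=0, W=0, Y=0, Z=3, U=0, V=1) weight 1/252
  (X=0, W=0, Y=0, Z=3, U=2, V=1) weight 1/1008
  (X=0, W=0, Y=0, Z=4, U=0, V=1) weight 1/252
  (X=0, W=0, Y=0, Z=4, U=2, V=1) weight 1/1008
  (X=1, W=0, Y=0, Z=1, U=1, V=0) weight 1/504
  … 63 more
Group by X:
  weight(X=0) = 5/36
  weight(X=1) = 1/18
Total weight = 5/36 + 1/18 = 7/36
P(X=0 | obs) = 5/36 / 7/36 = 5/7
P(X=1 | obs) = 1/18 / 7/36 = 2/7

P(X = 1 | obs) = 2/7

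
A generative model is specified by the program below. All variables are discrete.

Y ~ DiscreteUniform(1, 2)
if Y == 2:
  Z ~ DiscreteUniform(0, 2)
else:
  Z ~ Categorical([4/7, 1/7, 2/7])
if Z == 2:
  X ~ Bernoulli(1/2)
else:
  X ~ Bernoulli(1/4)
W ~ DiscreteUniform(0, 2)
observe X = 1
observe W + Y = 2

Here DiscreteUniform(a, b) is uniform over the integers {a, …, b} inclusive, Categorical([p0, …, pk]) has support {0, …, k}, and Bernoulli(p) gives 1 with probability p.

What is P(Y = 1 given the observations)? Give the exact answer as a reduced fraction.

P(Y = 1 | obs) = 27/55

Enumerate traces; 6 have nonzero weight after conditioning:
  (Y=1, Z=0, X=1, W=1) weight 1/42
  (Y=1, Z=1, X=1, W=1) weight 1/168
  (Y=1, Z=2, X=1, W=1) weight 1/42
  (Y=2, Z=0, X=1, W=0) weight 1/72
  (Y=2, Z=1, X=1, W=0) weight 1/72
  (Y=2, Z=2, X=1, W=0) weight 1/36
Group by Y:
  weight(Y=1) = 3/56
  weight(Y=2) = 1/18
Total weight = 3/56 + 1/18 = 55/504
P(Y=1 | obs) = 3/56 / 55/504 = 27/55
P(Y=2 | obs) = 1/18 / 55/504 = 28/55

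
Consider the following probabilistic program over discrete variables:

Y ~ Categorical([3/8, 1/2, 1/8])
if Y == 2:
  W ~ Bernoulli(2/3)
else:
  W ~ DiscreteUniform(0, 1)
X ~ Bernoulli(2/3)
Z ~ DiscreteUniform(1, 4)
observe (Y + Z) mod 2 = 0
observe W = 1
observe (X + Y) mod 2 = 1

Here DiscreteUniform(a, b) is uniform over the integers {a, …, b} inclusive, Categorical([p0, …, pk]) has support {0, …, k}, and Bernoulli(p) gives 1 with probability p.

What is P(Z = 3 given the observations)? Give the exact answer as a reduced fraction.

P(Z = 3 | obs) = 3/19

Enumerate traces; 6 have nonzero weight after conditioning:
  (Y=0, W=1, X=1, Z=2) weight 1/32
  (Y=0, W=1, X=1, Z=4) weight 1/32
  (Y=1, W=1, X=0, Z=1) weight 1/48
  (Y=1, W=1, X=0, Z=3) weight 1/48
  (Y=2, W=1, X=1, Z=2) weight 1/72
  (Y=2, W=1, X=1, Z=4) weight 1/72
Group by Z:
  weight(Z=1) = 1/48
  weight(Z=2) = 13/288
  weight(Z=3) = 1/48
  weight(Z=4) = 13/288
Total weight = 1/48 + 13/288 + 1/48 + 13/288 = 19/144
P(Z=1 | obs) = 1/48 / 19/144 = 3/19
P(Z=2 | obs) = 13/288 / 19/144 = 13/38
P(Z=3 | obs) = 1/48 / 19/144 = 3/19
P(Z=4 | obs) = 13/288 / 19/144 = 13/38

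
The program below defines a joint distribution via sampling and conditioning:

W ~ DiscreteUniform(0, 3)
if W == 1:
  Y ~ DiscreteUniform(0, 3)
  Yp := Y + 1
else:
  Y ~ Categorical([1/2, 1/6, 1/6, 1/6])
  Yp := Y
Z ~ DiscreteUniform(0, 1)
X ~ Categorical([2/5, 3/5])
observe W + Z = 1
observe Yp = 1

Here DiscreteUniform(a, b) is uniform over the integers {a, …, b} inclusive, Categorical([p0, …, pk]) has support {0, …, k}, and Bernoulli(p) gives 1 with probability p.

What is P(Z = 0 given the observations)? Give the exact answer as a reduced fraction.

P(Z = 0 | obs) = 3/5

Enumerate traces; 4 have nonzero weight after conditioning:
  (W=0, Y=1, Z=1, X=0) weight 1/120
  (W=0, Y=1, Z=1, X=1) weight 1/80
  (W=1, Y=0, Z=0, X=0) weight 1/80
  (W=1, Y=0, Z=0, X=1) weight 3/160
Group by Z:
  weight(Z=0) = 1/32
  weight(Z=1) = 1/48
Total weight = 1/32 + 1/48 = 5/96
P(Z=0 | obs) = 1/32 / 5/96 = 3/5
P(Z=1 | obs) = 1/48 / 5/96 = 2/5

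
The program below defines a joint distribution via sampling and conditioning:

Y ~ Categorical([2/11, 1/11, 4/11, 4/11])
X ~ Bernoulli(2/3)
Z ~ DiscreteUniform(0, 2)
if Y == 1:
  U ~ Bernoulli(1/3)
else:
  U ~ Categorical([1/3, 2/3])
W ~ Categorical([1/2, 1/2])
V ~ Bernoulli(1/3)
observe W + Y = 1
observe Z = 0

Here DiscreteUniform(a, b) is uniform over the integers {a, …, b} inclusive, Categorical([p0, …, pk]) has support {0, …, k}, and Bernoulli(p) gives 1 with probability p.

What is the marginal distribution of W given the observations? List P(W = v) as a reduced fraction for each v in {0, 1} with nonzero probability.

Enumerate traces; 16 have nonzero weight after conditioning:
  (Y=0, X=0, Z=0, U=0, W=1, V=0) weight 2/891
  (Y=0, X=0, Z=0, U=0, W=1, V=1) weight 1/891
  (Y=0, X=0, Z=0, U=1, W=1, V=0) weight 4/891
  (Y=0, X=0, Z=0, U=1, W=1, V=1) weight 2/891
  (Y=0, X=1, Z=0, U=0, W=1, V=0) weight 4/891
  (Y=0, X=1, Z=0, U=0, W=1, V=1) weight 2/891
  (Y=0, X=1, Z=0, U=1, W=1, V=0) weight 8/891
  (Y=0, X=1, Z=0, U=1, W=1, V=1) weight 4/891
  (Y=1, X=0, Z=0, U=0, W=0, V=0) weight 2/891
  … 7 more
Group by W:
  weight(W=0) = 1/66
  weight(W=1) = 1/33
Total weight = 1/66 + 1/33 = 1/22
P(W=0 | obs) = 1/66 / 1/22 = 1/3
P(W=1 | obs) = 1/33 / 1/22 = 2/3

P(W=0) = 1/3, P(W=1) = 2/3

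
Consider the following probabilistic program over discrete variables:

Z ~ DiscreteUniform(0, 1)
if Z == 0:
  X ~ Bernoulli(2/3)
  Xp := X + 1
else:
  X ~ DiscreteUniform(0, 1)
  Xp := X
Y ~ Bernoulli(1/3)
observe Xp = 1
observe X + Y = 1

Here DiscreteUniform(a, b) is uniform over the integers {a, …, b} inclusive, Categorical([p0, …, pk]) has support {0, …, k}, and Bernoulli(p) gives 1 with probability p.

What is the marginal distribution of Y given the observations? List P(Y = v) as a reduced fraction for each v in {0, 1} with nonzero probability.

P(Y=0) = 3/4, P(Y=1) = 1/4

Enumerate traces; 2 have nonzero weight after conditioning:
  (Z=0, X=0, Y=1) weight 1/18
  (Z=1, X=1, Y=0) weight 1/6
Group by Y:
  weight(Y=0) = 1/6
  weight(Y=1) = 1/18
Total weight = 1/6 + 1/18 = 2/9
P(Y=0 | obs) = 1/6 / 2/9 = 3/4
P(Y=1 | obs) = 1/18 / 2/9 = 1/4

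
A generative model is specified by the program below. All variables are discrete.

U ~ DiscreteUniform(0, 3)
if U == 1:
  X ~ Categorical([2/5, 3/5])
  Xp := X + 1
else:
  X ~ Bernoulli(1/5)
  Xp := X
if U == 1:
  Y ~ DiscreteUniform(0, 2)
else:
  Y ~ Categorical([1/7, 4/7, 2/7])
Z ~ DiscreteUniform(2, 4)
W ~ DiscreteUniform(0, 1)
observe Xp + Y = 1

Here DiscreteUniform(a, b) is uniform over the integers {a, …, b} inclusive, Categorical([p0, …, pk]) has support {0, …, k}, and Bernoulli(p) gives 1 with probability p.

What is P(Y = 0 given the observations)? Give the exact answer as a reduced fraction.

P(Y = 0 | obs) = 23/167

Enumerate traces; 42 have nonzero weight after conditioning:
  (U=0, X=0, Y=1, Z=2, W=0) weight 2/105
  (U=0, X=0, Y=1, Z=2, W=1) weight 2/105
  (U=0, X=0, Y=1, Z=3, W=0) weight 2/105
  (U=0, X=0, Y=1, Z=3, W=1) weight 2/105
  (U=0, X=0, Y=1, Z=4, W=0) weight 2/105
  (U=0, X=0, Y=1, Z=4, W=1) weight 2/105
  (U=0, X=1, Y=0, Z=2, W=0) weight 1/840
  (U=0, X=1, Y=0, Z=2, W=1) weight 1/840
  … 34 more
Group by Y:
  weight(Y=0) = 23/420
  weight(Y=1) = 12/35
Total weight = 23/420 + 12/35 = 167/420
P(Y=0 | obs) = 23/420 / 167/420 = 23/167
P(Y=1 | obs) = 12/35 / 167/420 = 144/167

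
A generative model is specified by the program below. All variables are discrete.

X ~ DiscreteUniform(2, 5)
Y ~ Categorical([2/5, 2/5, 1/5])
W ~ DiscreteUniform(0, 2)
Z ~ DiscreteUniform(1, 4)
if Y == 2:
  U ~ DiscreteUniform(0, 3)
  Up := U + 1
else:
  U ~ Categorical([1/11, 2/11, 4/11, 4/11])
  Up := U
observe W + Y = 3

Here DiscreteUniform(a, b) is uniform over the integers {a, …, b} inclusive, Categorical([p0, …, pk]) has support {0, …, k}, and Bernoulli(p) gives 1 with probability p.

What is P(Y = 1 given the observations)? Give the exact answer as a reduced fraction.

P(Y = 1 | obs) = 2/3

Enumerate traces; 128 have nonzero weight after conditioning:
  (X=2, Y=1, W=2, Z=1, U=0) weight 1/1320
  (X=2, Y=1, W=2, Z=1, U=1) weight 1/660
  (X=2, Y=1, W=2, Z=1, U=2) weight 1/330
  (X=2, Y=1, W=2, Z=1, U=3) weight 1/330
  (X=2, Y=1, W=2, Z=2, U=0) weight 1/1320
  (X=2, Y=1, W=2, Z=2, U=1) weight 1/660
  (X=2, Y=1, W=2, Z=2, U=2) weight 1/330
  (X=2, Y=1, W=2, Z=2, U=3) weight 1/330
  (X=2, Y=2, W=1, Z=1, U=0) weight 1/960
  … 119 more
Group by Y:
  weight(Y=1) = 2/15
  weight(Y=2) = 1/15
Total weight = 2/15 + 1/15 = 1/5
P(Y=1 | obs) = 2/15 / 1/5 = 2/3
P(Y=2 | obs) = 1/15 / 1/5 = 1/3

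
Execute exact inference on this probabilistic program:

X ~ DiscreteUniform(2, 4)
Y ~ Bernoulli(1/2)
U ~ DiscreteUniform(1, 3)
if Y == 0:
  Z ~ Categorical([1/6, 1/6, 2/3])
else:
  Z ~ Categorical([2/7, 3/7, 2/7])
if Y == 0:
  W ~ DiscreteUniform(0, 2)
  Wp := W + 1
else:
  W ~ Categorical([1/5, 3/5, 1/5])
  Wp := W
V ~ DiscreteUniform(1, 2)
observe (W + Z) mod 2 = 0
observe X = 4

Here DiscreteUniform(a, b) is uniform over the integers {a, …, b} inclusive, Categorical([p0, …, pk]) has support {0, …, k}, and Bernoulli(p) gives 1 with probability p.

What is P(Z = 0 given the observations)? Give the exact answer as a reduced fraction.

Enumerate traces; 60 have nonzero weight after conditioning:
  (X=4, Y=0, U=1, Z=0, W=0, V=1) weight 1/648
  (X=4, Y=0, U=1, Z=0, W=0, V=2) weight 1/648
  (X=4, Y=0, U=1, Z=0, W=2, V=1) weight 1/648
  (X=4, Y=0, U=1, Z=0, W=2, V=2) weight 1/648
  (X=4, Y=0, U=1, Z=1, W=1, V=1) weight 1/648
  (X=4, Y=0, U=1, Z=1, W=1, V=2) weight 1/648
  (X=4, Y=0, U=1, Z=2, W=0, V=1) weight 1/162
  (X=4, Y=0, U=1, Z=2, W=0, V=2) weight 1/162
  … 52 more
Group by Z:
  weight(Z=0) = 71/1890
  weight(Z=1) = 197/3780
  weight(Z=2) = 88/945
Total weight = 71/1890 + 197/3780 + 88/945 = 691/3780
P(Z=0 | obs) = 71/1890 / 691/3780 = 142/691
P(Z=1 | obs) = 197/3780 / 691/3780 = 197/691
P(Z=2 | obs) = 88/945 / 691/3780 = 352/691

P(Z = 0 | obs) = 142/691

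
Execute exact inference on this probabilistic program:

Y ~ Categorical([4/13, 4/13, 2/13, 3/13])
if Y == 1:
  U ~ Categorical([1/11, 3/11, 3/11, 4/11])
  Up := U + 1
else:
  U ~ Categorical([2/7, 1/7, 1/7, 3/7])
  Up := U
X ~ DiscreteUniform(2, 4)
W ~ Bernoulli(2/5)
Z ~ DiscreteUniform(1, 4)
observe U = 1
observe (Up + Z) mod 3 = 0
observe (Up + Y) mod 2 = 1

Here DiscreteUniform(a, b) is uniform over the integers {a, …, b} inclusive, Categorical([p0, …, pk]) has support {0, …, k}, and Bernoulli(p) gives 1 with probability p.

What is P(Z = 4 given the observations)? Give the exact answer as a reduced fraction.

Enumerate traces; 24 have nonzero weight after conditioning:
  (Y=0, U=1, X=2, W=0, Z=2) weight 1/455
  (Y=0, U=1, X=2, W=1, Z=2) weight 2/1365
  (Y=0, U=1, X=3, W=0, Z=2) weight 1/455
  (Y=0, U=1, X=3, W=1, Z=2) weight 2/1365
  (Y=0, U=1, X=4, W=0, Z=2) weight 1/455
  (Y=0, U=1, X=4, W=1, Z=2) weight 2/1365
  (Y=1, U=1, X=2, W=0, Z=1) weight 3/715
  (Y=1, U=1, X=2, W=0, Z=4) weight 3/715
  … 16 more
Group by Z:
  weight(Z=1) = 3/143
  weight(Z=2) = 3/182
  weight(Z=4) = 3/143
Total weight = 3/143 + 3/182 + 3/143 = 9/154
P(Z=1 | obs) = 3/143 / 9/154 = 14/39
P(Z=2 | obs) = 3/182 / 9/154 = 11/39
P(Z=4 | obs) = 3/143 / 9/154 = 14/39

P(Z = 4 | obs) = 14/39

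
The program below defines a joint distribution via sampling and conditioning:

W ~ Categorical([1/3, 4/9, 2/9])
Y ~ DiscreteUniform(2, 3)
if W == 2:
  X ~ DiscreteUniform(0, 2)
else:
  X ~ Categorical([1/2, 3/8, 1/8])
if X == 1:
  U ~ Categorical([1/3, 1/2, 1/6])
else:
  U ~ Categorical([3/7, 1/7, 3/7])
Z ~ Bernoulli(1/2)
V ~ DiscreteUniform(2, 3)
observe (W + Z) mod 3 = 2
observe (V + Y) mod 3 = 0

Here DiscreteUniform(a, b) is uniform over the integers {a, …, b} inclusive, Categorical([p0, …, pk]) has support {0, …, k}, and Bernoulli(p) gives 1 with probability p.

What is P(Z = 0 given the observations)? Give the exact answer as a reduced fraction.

Enumerate traces; 18 have nonzero weight after conditioning:
  (W=1, Y=3, X=0, U=0, Z=1, V=3) weight 1/84
  (W=1, Y=3, X=0, U=1, Z=1, V=3) weight 1/252
  (W=1, Y=3, X=0, U=2, Z=1, V=3) weight 1/84
  (W=1, Y=3, X=1, U=0, Z=1, V=3) weight 1/144
  (W=1, Y=3, X=1, U=1, Z=1, V=3) weight 1/96
  (W=1, Y=3, X=1, U=2, Z=1, V=3) weight 1/288
  (W=1, Y=3, X=2, U=0, Z=1, V=3) weight 1/336
  (W=1, Y=3, X=2, U=1, Z=1, V=3) weight 1/1008
  (W=2, Y=3, X=0, U=0, Z=0, V=3) weight 1/252
  … 9 more
Group by Z:
  weight(Z=0) = 1/36
  weight(Z=1) = 1/18
Total weight = 1/36 + 1/18 = 1/12
P(Z=0 | obs) = 1/36 / 1/12 = 1/3
P(Z=1 | obs) = 1/18 / 1/12 = 2/3

P(Z = 0 | obs) = 1/3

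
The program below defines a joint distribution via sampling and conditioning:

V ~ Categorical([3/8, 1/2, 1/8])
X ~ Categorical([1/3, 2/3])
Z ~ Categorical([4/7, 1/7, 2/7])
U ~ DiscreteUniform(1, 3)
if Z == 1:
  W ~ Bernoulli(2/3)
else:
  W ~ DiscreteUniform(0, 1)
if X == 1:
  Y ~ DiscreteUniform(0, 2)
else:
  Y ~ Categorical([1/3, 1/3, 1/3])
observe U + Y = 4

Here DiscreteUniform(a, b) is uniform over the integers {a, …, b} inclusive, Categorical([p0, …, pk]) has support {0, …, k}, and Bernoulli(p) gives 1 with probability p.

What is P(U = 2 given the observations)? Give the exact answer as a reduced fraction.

Enumerate traces; 72 have nonzero weight after conditioning:
  (V=0, X=0, Z=0, U=2, W=0, Y=2) weight 1/252
  (V=0, X=0, Z=0, U=2, W=1, Y=2) weight 1/252
  (V=0, X=0, Z=0, U=3, W=0, Y=1) weight 1/252
  (V=0, X=0, Z=0, U=3, W=1, Y=1) weight 1/252
  (V=0, X=0, Z=1, U=2, W=0, Y=2) weight 1/1512
  (V=0, X=0, Z=1, U=2, W=1, Y=2) weight 1/756
  (V=0, X=0, Z=1, U=3, W=0, Y=1) weight 1/1512
  (V=0, X=0, Z=1, U=3, W=1, Y=1) weight 1/756
  … 64 more
Group by U:
  weight(U=2) = 1/9
  weight(U=3) = 1/9
Total weight = 1/9 + 1/9 = 2/9
P(U=2 | obs) = 1/9 / 2/9 = 1/2
P(U=3 | obs) = 1/9 / 2/9 = 1/2

P(U = 2 | obs) = 1/2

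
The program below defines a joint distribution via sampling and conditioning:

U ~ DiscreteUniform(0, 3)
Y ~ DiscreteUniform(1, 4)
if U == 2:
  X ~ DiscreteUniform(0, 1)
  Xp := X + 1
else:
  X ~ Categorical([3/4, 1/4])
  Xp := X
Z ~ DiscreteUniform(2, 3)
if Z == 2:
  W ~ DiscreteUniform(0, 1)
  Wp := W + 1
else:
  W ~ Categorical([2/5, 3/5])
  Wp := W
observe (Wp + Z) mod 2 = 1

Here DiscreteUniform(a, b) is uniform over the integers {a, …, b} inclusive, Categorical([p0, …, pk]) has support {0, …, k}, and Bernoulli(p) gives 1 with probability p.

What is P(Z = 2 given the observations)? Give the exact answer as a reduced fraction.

P(Z = 2 | obs) = 5/9

Enumerate traces; 64 have nonzero weight after conditioning:
  (U=0, Y=1, X=0, Z=2, W=0) weight 3/256
  (U=0, Y=1, X=0, Z=3, W=0) weight 3/320
  (U=0, Y=1, X=1, Z=2, W=0) weight 1/256
  (U=0, Y=1, X=1, Z=3, W=0) weight 1/320
  (U=0, Y=2, X=0, Z=2, W=0) weight 3/256
  (U=0, Y=2, X=0, Z=3, W=0) weight 3/320
  (U=0, Y=2, X=1, Z=2, W=0) weight 1/256
  (U=0, Y=2, X=1, Z=3, W=0) weight 1/320
  … 56 more
Group by Z:
  weight(Z=2) = 1/4
  weight(Z=3) = 1/5
Total weight = 1/4 + 1/5 = 9/20
P(Z=2 | obs) = 1/4 / 9/20 = 5/9
P(Z=3 | obs) = 1/5 / 9/20 = 4/9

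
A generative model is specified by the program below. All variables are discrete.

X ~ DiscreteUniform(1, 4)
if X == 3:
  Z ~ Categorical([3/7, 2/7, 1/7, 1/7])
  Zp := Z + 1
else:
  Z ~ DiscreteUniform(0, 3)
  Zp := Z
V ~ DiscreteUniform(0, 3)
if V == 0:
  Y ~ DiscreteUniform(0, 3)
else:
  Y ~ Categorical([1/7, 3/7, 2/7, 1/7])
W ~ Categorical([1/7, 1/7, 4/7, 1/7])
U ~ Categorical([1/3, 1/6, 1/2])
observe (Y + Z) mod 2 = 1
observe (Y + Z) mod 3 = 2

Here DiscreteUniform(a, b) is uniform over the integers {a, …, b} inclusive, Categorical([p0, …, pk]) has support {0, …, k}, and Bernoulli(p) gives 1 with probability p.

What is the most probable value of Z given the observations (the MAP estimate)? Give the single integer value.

argmax_v P(Z = v | obs) = 3

Enumerate traces; 384 have nonzero weight after conditioning:
  (X=1, Z=2, V=0, Y=3, W=0, U=0) weight 1/5376
  (X=1, Z=2, V=0, Y=3, W=0, U=1) weight 1/10752
  (X=1, Z=2, V=0, Y=3, W=0, U=2) weight 1/3584
  (X=1, Z=2, V=0, Y=3, W=1, U=0) weight 1/5376
  (X=1, Z=2, V=0, Y=3, W=1, U=1) weight 1/10752
  (X=1, Z=2, V=0, Y=3, W=1, U=2) weight 1/3584
  (X=1, Z=2, V=0, Y=3, W=2, U=0) weight 1/1344
  (X=1, Z=2, V=0, Y=3, W=2, U=1) weight 1/2688
  (X=1, Z=3, V=0, Y=2, W=0, U=0) weight 1/5376
  … 375 more
Group by Z:
  weight(Z=2) = 475/12544
  weight(Z=3) = 775/12544
Total weight = 475/12544 + 775/12544 = 625/6272
P(Z=2 | obs) = 475/12544 / 625/6272 = 19/50
P(Z=3 | obs) = 775/12544 / 625/6272 = 31/50
argmax = 3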